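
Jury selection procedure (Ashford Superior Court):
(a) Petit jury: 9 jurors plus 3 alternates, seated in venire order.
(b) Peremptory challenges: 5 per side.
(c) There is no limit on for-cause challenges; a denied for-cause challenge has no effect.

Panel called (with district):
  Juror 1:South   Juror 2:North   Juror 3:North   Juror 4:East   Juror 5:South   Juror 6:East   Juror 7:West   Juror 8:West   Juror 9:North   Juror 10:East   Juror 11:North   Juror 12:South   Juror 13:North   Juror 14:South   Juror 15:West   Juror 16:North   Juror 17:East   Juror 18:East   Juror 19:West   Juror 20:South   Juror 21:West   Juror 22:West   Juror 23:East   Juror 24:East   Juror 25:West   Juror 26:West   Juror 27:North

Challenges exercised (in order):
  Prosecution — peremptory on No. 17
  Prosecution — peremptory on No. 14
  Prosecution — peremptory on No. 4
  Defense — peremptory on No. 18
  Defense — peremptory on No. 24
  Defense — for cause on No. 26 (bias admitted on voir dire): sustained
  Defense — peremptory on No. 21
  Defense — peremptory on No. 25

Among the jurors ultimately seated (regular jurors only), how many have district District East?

Removed: #4, #14, #17, #18, #21, #24, #25, #26.
Seated jurors 1–9: #1, #2, #3, #5, #6, #7, #8, #9, #10 (alternates #11, #12, #13 not counted).
Of those, in District East: #6, #10 → 2.

2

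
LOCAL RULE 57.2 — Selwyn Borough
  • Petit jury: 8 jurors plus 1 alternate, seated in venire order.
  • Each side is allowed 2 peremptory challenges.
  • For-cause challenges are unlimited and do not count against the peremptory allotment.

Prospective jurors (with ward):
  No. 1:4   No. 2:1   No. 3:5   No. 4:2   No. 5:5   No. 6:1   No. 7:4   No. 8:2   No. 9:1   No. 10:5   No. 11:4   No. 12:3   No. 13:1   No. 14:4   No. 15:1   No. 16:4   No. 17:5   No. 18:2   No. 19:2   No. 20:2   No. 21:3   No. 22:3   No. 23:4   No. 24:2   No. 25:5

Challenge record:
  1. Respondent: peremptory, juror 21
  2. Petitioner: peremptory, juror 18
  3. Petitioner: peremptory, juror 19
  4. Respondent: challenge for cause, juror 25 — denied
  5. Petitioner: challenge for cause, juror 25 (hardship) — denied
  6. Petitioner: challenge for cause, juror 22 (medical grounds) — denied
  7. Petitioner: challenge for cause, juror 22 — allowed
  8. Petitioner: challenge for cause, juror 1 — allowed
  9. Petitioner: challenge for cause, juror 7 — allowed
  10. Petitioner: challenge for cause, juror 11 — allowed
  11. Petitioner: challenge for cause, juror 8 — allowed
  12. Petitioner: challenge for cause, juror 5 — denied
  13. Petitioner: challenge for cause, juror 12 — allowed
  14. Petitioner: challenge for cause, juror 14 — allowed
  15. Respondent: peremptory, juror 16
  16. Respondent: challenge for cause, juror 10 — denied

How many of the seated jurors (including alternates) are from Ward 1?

Removed: #1, #7, #8, #11, #12, #14, #16, #18, #19, #21, #22.
Seated (9 incl. alternates): #2, #3, #4, #5, #6, #9, #10, #13, #15.
Of those, in Ward 1: #2, #6, #9, #13, #15 → 5.

5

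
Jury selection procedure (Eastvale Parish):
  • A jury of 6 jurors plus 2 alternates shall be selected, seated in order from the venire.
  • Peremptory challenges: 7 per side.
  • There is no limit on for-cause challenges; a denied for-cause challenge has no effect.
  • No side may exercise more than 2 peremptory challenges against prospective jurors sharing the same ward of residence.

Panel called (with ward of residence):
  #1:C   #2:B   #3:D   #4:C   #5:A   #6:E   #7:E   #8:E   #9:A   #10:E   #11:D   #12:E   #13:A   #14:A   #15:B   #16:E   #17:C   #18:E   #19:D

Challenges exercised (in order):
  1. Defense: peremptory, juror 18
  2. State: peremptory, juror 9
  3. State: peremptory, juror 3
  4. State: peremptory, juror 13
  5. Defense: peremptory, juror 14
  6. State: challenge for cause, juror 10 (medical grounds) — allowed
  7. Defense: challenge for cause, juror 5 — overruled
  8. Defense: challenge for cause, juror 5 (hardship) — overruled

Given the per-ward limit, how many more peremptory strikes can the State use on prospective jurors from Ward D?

State peremptories so far: #9, #3, #13 — 3 of 7 used, 4 left overall.
Against Ward D: #3 — 1 used; per-ward cap 2 leaves 1.
Binding limit: min(4, 1) = 1.

1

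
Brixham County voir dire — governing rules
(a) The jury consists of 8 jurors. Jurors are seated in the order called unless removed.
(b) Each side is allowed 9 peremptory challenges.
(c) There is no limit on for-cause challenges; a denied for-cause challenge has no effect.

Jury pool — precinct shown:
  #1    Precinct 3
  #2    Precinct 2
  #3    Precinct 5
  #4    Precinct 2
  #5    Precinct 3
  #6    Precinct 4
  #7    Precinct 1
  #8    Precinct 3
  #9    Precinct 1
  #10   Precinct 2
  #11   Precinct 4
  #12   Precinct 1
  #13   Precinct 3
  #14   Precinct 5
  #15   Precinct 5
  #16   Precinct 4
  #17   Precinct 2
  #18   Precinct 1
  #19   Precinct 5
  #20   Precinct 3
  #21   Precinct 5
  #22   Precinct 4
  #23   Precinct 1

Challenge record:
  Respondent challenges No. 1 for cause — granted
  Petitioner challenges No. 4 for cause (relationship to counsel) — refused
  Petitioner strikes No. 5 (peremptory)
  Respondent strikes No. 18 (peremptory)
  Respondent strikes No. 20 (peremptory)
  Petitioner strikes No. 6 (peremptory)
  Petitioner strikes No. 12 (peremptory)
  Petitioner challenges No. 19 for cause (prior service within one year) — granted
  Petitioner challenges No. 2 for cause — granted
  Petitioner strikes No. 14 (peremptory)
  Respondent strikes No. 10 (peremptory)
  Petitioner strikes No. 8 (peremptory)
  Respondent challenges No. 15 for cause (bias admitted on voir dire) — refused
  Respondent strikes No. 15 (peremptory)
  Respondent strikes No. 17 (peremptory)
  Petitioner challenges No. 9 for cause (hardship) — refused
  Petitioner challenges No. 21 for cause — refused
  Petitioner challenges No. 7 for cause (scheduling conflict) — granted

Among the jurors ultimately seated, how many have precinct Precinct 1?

Removed: #1, #2, #5, #6, #7, #8, #10, #12, #14, #15, #17, #18, #19, #20.
Seated jurors 1–8: #3, #4, #9, #11, #13, #16, #21, #22.
Of those, in Precinct 1: #9 → 1.

1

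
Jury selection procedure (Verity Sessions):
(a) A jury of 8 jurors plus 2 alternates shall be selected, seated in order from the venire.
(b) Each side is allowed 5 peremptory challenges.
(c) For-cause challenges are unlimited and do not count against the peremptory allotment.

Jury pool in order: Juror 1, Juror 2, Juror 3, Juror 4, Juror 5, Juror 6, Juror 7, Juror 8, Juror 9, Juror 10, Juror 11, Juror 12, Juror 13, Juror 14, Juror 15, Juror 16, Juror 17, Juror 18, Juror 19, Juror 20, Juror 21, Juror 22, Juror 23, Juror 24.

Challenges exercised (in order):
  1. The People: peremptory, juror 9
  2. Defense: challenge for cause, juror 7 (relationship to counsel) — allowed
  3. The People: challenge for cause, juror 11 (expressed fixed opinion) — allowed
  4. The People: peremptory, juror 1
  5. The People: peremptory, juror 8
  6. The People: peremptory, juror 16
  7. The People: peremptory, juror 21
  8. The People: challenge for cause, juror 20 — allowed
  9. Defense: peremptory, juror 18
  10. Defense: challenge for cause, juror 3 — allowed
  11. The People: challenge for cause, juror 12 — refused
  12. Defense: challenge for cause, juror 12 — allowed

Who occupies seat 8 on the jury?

Removed: #1, #3, #7, #8, #9, #11, #12, #16, #18, #20, #21.
Filling seats in venire order through position 8: #2, #4, #5, #6, #10, #13, #14, #15.
So seat 8 is #15.

15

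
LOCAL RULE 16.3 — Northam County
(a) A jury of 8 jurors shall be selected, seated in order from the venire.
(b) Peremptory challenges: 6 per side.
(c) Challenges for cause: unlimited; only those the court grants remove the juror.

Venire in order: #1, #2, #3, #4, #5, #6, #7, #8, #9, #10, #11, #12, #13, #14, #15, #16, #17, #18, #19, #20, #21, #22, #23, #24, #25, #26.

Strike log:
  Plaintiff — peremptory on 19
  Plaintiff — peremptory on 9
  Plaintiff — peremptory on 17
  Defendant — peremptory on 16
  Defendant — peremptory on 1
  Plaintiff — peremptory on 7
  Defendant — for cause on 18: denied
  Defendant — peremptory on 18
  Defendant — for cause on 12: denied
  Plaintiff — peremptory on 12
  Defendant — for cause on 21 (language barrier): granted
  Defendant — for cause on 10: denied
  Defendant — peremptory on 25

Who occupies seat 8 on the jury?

11

Removed: #1, #7, #9, #12, #16, #17, #18, #19, #21, #25. (#10 stays — for-cause denied.)
Seating in order: seats 1–8 → #2, #3, #4, #5, #6, #8, #10, #11.
So seat 8 is #11.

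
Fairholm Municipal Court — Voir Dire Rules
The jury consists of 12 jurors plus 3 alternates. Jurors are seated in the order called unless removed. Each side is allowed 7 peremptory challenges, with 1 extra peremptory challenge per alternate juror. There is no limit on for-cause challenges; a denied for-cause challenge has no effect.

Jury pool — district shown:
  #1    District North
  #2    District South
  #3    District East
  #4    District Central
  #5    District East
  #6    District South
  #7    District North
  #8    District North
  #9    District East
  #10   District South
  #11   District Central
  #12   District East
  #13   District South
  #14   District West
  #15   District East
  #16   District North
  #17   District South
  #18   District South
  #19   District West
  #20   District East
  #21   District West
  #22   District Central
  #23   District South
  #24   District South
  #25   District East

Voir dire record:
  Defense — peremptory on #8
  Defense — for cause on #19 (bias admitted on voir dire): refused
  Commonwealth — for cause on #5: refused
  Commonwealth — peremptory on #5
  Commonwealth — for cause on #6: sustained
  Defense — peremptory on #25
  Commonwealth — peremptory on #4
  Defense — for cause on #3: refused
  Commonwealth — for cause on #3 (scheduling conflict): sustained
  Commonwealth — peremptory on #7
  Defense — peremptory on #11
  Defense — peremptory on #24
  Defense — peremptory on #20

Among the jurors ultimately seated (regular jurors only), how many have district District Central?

0

Removed: #3, #4, #5, #6, #7, #8, #11, #20, #24, #25.
Seated jurors 1–12: #1, #2, #9, #10, #12, #13, #14, #15, #16, #17, #18, #19 (alternates #21, #22, #23 not counted).
None of those are in District Central → 0.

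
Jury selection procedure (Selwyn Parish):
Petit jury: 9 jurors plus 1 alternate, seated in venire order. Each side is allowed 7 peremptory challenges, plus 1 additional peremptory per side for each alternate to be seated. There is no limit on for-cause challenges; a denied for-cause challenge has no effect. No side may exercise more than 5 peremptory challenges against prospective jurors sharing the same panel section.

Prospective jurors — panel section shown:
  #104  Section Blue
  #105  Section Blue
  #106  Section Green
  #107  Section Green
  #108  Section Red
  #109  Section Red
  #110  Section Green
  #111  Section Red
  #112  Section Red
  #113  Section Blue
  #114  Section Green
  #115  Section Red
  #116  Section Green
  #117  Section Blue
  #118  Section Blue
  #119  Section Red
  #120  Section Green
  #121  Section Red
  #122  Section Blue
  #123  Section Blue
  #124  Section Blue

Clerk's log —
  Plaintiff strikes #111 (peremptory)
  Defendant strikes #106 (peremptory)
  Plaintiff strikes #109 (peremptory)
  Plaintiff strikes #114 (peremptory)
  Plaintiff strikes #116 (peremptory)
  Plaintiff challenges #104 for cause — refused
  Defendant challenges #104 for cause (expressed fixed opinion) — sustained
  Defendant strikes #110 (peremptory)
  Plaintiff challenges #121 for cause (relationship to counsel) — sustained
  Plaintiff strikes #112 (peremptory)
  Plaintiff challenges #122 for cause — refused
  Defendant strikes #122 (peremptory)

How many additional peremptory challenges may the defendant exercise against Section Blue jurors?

4

Defendant peremptories so far: #106, #110, #122 — 3 of 8 used, 5 left overall.
Against Section Blue: #122 — 1 used; per-section cap 5 leaves 4.
Binding limit: min(5, 4) = 4.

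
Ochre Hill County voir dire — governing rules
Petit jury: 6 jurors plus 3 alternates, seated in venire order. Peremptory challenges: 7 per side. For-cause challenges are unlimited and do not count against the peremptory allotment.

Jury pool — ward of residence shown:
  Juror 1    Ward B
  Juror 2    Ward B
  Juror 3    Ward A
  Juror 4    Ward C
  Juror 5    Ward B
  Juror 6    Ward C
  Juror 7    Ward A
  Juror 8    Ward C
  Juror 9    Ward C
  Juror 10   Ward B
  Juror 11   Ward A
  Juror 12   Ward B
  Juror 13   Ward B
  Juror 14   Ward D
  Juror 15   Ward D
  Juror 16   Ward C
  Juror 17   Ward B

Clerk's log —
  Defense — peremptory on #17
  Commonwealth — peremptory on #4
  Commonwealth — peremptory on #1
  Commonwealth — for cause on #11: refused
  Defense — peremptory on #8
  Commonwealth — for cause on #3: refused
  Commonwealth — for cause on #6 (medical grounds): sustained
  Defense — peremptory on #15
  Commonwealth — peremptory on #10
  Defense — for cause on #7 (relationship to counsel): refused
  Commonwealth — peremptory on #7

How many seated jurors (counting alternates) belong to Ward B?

Removed: #1, #4, #6, #7, #8, #10, #15, #17.
Seated (9 incl. alternates): #2, #3, #5, #9, #11, #12, #13, #14, #16.
Of those, in Ward B: #2, #5, #12, #13 → 4.

4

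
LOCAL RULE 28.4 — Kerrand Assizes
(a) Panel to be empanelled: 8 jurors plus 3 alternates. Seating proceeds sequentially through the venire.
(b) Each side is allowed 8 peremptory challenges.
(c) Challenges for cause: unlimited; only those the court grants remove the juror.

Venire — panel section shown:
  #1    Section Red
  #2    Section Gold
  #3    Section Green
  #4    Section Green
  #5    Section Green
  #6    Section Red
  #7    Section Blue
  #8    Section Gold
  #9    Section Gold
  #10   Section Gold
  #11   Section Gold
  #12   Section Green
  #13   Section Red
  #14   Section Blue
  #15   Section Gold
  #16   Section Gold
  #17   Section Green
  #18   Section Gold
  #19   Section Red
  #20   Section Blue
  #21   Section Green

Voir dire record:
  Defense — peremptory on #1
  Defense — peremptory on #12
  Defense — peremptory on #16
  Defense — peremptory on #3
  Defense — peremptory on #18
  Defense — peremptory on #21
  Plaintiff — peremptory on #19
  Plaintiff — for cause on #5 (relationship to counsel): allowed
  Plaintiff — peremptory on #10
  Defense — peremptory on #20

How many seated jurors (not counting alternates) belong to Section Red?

2

Removed: #1, #3, #5, #10, #12, #16, #18, #19, #20, #21.
Seated jurors 1–8: #2, #4, #6, #7, #8, #9, #11, #13 (alternates #14, #15, #17 not counted).
Of those, in Section Red: #6, #13 → 2.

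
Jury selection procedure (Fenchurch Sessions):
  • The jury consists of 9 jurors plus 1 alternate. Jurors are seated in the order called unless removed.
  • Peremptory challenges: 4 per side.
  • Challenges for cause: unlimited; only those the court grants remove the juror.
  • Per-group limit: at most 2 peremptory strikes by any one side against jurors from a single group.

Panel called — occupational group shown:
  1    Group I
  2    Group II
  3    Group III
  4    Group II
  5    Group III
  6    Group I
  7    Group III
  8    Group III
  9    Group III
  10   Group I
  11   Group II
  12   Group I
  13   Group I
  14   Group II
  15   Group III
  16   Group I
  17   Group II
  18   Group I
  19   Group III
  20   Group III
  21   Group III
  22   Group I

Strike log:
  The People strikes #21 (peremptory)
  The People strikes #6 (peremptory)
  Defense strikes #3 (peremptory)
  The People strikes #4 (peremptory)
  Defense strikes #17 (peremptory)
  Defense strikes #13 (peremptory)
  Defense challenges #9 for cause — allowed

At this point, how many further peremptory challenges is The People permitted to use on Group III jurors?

1

The People peremptories so far: #21, #6, #4 — 3 of 4 used, 1 left overall.
Against Group III: #21 — 1 used; per-group cap 2 leaves 1.
Binding limit: min(1, 1) = 1.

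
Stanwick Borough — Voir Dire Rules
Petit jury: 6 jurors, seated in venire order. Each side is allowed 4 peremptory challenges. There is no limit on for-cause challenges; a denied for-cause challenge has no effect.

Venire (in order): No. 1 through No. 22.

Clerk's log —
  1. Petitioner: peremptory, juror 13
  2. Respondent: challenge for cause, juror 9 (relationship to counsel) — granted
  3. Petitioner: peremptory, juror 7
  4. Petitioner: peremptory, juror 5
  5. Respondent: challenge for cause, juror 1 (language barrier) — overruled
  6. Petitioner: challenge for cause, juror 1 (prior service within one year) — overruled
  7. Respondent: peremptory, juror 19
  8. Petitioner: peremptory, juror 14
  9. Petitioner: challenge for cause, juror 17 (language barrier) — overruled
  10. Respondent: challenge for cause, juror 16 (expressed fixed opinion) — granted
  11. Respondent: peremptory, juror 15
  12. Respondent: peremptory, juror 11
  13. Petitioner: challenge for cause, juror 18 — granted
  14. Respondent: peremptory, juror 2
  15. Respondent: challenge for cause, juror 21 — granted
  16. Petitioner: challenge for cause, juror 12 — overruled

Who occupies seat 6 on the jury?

10

Removed: #2, #5, #7, #9, #11, #13, #14, #15, #16, #18, #19, #21. (#1, #12, #17 stay — for-cause denied.)
Filling seats in venire order through position 6: #1, #3, #4, #6, #8, #10.
So seat 6 is #10.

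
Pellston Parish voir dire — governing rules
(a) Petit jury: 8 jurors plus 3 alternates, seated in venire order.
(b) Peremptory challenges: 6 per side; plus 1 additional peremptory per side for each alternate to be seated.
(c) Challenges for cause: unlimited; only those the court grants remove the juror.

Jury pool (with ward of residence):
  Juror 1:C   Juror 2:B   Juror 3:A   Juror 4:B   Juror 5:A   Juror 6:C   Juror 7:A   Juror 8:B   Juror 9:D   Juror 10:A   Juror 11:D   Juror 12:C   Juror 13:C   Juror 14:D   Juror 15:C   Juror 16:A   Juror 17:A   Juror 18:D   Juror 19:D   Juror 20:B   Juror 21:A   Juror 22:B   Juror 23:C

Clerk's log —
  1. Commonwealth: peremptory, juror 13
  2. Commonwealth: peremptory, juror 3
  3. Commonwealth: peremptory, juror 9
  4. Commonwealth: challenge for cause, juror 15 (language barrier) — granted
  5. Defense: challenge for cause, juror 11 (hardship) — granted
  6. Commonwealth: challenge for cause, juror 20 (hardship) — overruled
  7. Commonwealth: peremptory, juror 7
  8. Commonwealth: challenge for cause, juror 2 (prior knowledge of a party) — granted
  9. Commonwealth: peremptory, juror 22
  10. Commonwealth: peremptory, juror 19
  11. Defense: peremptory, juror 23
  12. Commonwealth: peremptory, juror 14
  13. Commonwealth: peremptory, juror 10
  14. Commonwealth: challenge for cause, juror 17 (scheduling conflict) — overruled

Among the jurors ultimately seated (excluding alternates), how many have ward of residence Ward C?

3

Removed: #2, #3, #7, #9, #10, #11, #13, #14, #15, #19, #22, #23.
Seated jurors 1–8: #1, #4, #5, #6, #8, #12, #16, #17 (alternates #18, #20, #21 not counted).
Of those, in Ward C: #1, #6, #12 → 3.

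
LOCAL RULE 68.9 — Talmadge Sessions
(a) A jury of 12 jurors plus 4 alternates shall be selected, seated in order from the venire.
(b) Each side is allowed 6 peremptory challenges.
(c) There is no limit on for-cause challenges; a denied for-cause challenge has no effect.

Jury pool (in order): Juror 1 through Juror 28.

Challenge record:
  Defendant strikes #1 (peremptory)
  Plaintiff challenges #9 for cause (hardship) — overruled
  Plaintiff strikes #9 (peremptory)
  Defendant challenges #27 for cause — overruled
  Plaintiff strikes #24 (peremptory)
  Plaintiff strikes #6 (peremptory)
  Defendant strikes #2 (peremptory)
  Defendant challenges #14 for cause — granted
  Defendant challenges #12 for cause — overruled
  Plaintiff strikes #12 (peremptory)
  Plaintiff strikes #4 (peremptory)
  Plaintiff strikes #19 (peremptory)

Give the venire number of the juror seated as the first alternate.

21

Removed: #1, #2, #4, #6, #9, #12, #14, #19, #24. (#27 stays — for-cause denied.)
Seating in order: seats 1–12 → #3, #5, #7, #8, #10, #11, #13, #15, #16, #17, #18, #20; alternates → #21, #22, #23, #25.
So alternate 1 is #21.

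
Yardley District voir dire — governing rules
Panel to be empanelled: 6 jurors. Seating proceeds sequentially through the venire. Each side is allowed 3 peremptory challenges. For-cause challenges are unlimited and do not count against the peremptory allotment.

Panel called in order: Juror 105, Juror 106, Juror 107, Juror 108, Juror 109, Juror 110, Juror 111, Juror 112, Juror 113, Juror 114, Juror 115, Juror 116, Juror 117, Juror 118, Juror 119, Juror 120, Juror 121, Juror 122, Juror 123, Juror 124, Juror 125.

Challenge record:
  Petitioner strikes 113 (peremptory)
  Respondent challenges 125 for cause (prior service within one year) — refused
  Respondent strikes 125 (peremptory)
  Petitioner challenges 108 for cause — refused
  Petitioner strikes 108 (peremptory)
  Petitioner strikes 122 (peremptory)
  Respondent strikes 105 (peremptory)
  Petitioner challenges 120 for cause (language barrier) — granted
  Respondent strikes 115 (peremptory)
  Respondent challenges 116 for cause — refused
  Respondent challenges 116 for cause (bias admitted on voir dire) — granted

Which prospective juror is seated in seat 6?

Removed: #105, #108, #113, #115, #116, #120, #122, #125.
Seating in order: seats 1–6 → #106, #107, #109, #110, #111, #112.
So seat 6 is #112.

112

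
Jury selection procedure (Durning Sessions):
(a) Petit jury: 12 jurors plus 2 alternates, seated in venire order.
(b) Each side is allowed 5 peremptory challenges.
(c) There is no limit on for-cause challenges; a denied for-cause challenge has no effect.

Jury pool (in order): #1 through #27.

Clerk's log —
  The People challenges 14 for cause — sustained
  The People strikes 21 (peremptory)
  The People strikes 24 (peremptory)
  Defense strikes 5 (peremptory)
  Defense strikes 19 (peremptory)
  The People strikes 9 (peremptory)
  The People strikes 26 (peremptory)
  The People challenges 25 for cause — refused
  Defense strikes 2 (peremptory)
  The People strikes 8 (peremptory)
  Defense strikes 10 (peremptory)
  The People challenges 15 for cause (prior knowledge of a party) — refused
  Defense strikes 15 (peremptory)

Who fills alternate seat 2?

23

Removed: #2, #5, #8, #9, #10, #14, #15, #19, #21, #24, #26. (#25 stays — for-cause denied.)
Seating in order: seats 1–12 → #1, #3, #4, #6, #7, #11, #12, #13, #16, #17, #18, #20; alternates → #22, #23.
So alternate 2 is #23.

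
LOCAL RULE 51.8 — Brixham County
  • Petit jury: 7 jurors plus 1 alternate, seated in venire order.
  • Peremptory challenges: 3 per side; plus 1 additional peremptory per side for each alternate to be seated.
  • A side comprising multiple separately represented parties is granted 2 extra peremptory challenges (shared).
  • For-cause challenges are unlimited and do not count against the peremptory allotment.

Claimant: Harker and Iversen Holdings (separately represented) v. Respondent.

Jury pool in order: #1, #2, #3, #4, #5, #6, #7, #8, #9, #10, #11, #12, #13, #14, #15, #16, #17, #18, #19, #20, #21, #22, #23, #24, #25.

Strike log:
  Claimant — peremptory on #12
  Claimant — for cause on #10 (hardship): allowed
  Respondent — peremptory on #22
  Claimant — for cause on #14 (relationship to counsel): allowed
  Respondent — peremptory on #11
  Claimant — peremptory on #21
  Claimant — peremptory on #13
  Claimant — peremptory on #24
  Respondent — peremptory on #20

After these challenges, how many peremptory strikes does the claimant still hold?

2

Claimant allotment: 3 base + 1 × 1 alternate + 2 multi-party = 6.
Claimant peremptories used: #12, #21, #13, #24 — 4 (for-cause on #10, #14 don't count).
Remaining: 6 − 4 = 2.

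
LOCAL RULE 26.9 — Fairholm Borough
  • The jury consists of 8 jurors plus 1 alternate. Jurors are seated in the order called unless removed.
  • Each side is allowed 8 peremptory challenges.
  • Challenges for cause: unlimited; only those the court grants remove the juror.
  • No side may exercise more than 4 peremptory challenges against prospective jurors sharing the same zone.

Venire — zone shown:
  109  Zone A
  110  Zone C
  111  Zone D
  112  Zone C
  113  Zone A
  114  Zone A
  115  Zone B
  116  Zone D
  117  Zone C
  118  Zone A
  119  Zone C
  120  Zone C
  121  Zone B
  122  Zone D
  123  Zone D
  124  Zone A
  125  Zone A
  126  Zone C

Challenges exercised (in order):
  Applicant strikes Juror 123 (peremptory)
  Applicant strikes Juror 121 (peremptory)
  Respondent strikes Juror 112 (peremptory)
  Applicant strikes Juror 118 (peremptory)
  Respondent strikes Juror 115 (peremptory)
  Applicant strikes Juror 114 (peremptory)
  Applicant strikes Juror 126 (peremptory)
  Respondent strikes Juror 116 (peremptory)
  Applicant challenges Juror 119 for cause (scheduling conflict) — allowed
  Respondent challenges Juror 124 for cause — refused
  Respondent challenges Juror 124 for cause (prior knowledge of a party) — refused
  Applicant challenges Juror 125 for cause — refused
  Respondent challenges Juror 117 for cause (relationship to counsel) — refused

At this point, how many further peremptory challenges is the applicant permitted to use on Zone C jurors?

3

Applicant peremptories so far: #123, #121, #118, #114, #126 — 5 of 8 used, 3 left overall.
Against Zone C: #126 — 1 used; per-zone cap 4 leaves 3.
Binding limit: min(3, 3) = 3.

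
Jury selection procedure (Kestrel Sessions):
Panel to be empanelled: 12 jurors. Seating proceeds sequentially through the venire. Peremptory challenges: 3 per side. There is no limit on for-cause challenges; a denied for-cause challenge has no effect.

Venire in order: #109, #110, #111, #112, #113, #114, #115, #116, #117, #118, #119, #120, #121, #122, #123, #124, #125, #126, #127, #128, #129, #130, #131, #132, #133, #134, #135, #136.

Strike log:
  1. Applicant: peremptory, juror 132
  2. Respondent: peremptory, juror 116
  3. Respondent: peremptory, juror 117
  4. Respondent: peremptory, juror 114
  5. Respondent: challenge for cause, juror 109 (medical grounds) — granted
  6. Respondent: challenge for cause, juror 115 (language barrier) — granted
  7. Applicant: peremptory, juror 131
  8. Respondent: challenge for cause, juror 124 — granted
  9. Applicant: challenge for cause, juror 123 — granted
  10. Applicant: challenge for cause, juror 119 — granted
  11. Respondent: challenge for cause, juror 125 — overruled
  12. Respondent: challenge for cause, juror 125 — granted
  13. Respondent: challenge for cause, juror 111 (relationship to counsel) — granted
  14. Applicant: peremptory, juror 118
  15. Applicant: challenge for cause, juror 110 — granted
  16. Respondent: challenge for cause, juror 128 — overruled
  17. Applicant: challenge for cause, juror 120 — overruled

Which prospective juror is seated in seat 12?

134

Removed: #109, #110, #111, #114, #115, #116, #117, #118, #119, #123, #124, #125, #131, #132. (#120, #128 stay — for-cause denied.)
Seating in order: seats 1–12 → #112, #113, #120, #121, #122, #126, #127, #128, #129, #130, #133, #134.
So seat 12 is #134.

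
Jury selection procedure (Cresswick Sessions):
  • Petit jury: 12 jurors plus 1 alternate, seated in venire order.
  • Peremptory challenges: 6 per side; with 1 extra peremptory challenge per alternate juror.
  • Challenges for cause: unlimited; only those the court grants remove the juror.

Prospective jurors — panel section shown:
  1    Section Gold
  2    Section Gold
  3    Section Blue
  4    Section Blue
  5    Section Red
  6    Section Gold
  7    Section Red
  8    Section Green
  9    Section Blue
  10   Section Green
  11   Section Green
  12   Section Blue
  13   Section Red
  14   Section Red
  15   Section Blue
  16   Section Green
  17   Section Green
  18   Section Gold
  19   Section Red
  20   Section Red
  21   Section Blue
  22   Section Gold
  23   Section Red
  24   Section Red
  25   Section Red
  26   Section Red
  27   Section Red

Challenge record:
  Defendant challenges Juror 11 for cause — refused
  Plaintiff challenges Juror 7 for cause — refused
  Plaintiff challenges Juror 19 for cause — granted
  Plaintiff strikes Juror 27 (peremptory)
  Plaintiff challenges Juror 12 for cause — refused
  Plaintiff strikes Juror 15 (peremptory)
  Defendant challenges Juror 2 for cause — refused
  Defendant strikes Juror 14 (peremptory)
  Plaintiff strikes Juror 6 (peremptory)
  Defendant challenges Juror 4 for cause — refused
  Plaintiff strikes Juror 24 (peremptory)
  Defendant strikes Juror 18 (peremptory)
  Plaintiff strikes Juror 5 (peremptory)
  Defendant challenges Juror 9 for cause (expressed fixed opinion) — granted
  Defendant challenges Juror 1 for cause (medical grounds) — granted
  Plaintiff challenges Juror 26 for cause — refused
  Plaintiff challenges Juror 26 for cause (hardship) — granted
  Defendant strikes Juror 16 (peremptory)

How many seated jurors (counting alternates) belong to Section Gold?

Removed: #1, #5, #6, #9, #14, #15, #16, #18, #19, #24, #26, #27.
Seated (13 incl. alternates): #2, #3, #4, #7, #8, #10, #11, #12, #13, #17, #20, #21, #22.
Of those, in Section Gold: #2, #22 → 2.

2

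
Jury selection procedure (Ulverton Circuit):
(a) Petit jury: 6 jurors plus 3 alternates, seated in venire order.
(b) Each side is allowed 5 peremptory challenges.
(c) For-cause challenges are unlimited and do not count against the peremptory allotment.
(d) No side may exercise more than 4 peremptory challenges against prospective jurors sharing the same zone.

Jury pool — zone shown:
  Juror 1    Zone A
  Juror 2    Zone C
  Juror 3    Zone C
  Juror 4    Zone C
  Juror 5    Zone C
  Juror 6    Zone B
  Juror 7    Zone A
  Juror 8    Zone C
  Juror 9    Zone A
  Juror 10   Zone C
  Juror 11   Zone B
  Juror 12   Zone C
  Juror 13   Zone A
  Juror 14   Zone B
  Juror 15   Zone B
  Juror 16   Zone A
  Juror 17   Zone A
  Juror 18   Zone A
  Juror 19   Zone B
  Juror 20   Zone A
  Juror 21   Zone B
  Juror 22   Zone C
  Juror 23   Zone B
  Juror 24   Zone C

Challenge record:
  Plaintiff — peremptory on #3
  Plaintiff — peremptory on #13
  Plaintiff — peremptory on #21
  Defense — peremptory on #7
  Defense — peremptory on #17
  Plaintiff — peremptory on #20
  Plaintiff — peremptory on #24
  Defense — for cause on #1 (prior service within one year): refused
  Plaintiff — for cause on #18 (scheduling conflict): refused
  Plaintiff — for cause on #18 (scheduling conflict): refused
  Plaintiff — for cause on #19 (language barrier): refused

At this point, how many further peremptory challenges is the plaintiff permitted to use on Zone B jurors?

Plaintiff peremptories so far: #3, #13, #21, #20, #24 — 5 of 5 used, 0 left overall.
Against Zone B: #21 — 1 used; per-zone cap 4 leaves 3.
Binding limit: min(0, 3) = 0.

0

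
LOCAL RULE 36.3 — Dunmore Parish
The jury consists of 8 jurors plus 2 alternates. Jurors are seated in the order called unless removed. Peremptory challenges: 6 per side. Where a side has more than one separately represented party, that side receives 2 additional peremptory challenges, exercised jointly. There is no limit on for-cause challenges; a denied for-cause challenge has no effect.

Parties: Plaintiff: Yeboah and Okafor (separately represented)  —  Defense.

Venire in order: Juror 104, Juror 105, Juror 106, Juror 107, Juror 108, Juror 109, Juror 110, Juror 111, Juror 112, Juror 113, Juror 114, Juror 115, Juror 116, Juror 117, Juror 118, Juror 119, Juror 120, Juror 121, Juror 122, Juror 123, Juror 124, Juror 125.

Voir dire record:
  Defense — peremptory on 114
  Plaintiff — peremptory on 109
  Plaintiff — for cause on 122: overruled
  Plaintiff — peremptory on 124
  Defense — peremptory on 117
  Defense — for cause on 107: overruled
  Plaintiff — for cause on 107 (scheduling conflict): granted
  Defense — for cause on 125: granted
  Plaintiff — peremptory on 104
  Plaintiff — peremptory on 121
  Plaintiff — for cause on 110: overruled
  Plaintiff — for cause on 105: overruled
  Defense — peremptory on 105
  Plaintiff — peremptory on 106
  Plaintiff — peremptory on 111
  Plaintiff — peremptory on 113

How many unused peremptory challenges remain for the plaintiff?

1

Plaintiff allotment: 6 base + 2 multi-party = 8.
Plaintiff peremptories used: #109, #124, #104, #121, #106, #111, #113 — 7 (for-cause on #122, #107, #110, #105 don't count).
Remaining: 8 − 7 = 1.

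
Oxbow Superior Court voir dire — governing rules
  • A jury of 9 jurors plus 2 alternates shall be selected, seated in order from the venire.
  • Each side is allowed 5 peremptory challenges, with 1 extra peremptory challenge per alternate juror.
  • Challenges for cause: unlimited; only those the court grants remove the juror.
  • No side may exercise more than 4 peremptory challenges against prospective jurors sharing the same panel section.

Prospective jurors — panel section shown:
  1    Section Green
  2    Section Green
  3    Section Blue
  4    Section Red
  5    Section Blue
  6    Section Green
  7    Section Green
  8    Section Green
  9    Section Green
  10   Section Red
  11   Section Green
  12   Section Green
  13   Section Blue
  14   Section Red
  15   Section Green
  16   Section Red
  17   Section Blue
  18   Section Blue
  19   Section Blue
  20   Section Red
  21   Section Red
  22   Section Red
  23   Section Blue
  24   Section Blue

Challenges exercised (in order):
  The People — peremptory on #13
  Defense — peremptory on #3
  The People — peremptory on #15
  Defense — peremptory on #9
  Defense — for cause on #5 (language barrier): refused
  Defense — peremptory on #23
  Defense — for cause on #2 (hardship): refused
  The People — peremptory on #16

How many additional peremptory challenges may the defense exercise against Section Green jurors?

3

Defense peremptories so far: #3, #9, #23 — 3 of 7 used, 4 left overall.
Against Section Green: #9 — 1 used; per-section cap 4 leaves 3.
Binding limit: min(4, 3) = 3.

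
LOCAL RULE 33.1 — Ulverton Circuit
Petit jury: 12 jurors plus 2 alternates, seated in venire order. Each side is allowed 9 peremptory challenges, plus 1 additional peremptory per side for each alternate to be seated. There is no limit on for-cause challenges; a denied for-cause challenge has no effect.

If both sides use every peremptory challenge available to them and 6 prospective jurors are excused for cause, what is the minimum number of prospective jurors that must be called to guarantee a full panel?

42

Seats to fill: 12 + 2 alternates = 14.
Peremptories: 9 + 1×2 = 11 per side × 2 sides = 22.
For-cause removals: 6.
Minimum venire: 14 + 22 + 6 = 42.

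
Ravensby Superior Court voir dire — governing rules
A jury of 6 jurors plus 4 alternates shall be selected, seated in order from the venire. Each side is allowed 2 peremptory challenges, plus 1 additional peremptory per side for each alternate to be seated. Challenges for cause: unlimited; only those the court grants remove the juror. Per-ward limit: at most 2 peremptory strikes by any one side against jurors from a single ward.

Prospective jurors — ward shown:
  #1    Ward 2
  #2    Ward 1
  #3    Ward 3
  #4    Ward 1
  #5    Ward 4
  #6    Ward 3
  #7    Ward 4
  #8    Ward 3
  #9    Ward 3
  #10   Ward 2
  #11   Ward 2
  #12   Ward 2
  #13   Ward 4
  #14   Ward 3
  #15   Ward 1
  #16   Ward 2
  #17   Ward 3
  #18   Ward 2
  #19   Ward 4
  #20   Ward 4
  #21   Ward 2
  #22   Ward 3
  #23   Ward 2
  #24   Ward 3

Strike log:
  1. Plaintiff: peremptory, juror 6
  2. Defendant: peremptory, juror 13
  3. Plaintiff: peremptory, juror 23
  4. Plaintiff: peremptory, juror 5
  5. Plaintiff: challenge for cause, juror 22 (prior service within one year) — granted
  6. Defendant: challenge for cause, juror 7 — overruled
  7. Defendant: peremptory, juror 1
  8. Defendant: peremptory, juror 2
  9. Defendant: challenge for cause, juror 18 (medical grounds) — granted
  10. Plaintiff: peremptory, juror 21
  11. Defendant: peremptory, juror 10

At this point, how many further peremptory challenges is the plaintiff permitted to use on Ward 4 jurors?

Plaintiff peremptories so far: #6, #23, #5, #21 — 4 of 6 used, 2 left overall.
Against Ward 4: #5 — 1 used; per-ward cap 2 leaves 1.
Binding limit: min(2, 1) = 1.

1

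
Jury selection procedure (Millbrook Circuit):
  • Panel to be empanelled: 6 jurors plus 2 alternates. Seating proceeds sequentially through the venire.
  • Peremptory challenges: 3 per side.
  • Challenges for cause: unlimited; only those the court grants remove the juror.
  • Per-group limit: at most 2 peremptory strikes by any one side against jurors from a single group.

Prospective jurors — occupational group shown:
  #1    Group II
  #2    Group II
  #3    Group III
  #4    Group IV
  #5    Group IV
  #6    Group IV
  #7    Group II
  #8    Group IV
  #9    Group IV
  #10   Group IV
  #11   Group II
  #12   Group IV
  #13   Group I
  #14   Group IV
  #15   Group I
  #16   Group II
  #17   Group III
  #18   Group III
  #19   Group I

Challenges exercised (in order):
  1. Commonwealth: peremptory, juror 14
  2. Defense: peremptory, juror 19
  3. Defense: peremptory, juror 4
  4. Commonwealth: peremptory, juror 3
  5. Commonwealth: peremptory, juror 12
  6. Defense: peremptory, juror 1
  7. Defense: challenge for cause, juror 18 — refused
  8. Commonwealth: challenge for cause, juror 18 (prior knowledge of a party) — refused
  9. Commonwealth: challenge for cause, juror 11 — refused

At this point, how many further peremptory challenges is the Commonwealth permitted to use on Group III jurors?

Commonwealth peremptories so far: #14, #3, #12 — 3 of 3 used, 0 left overall.
Against Group III: #3 — 1 used; per-group cap 2 leaves 1.
Binding limit: min(0, 1) = 0.

0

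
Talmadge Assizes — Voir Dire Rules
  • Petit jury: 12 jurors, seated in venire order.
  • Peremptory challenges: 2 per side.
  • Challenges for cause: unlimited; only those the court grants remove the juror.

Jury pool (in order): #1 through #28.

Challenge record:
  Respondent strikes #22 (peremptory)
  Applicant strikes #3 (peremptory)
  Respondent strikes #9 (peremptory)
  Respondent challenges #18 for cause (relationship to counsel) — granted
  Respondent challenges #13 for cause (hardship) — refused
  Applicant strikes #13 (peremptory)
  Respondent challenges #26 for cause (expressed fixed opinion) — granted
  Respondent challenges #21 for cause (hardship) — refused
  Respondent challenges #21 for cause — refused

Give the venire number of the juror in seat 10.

Removed: #3, #9, #13, #18, #22, #26. (#21 stays — for-cause denied.)
Seating in order: seats 1–12 → #1, #2, #4, #5, #6, #7, #8, #10, #11, #12, #14, #15.
So seat 10 is #12.

12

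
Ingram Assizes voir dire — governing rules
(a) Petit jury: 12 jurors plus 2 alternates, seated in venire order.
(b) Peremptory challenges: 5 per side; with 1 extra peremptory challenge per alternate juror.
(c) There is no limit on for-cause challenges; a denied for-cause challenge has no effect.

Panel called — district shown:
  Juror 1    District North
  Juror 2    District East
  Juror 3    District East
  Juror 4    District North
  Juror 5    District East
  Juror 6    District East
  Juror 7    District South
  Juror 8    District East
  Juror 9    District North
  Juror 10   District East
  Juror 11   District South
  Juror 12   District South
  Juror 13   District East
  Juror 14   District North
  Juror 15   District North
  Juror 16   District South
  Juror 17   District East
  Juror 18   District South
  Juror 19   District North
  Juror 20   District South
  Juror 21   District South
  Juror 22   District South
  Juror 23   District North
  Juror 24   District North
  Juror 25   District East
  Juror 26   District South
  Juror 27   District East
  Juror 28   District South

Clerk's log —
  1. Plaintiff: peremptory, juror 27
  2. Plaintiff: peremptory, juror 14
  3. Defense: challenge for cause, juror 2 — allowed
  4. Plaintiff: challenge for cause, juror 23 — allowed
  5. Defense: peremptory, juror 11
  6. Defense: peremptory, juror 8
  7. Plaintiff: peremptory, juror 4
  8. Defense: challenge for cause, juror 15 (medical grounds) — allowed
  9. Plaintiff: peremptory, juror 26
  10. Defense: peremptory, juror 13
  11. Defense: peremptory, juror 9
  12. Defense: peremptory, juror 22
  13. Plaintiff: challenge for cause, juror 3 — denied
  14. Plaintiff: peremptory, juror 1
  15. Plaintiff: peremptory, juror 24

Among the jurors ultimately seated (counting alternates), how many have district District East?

Removed: #1, #2, #4, #8, #9, #11, #13, #14, #15, #22, #23, #24, #26, #27.
Seated (14 incl. alternates): #3, #5, #6, #7, #10, #12, #16, #17, #18, #19, #20, #21, #25, #28.
Of those, in District East: #3, #5, #6, #10, #17, #25 → 6.

6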